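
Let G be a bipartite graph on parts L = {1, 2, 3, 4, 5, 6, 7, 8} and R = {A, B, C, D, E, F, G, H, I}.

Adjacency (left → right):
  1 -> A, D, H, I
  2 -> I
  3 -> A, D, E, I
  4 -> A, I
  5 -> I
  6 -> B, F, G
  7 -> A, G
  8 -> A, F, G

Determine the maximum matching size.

For example, pair 1–D, 2–I, 3–E, 4–A, 6–B, 7–G, 8–F.
The set {2, 5} has only 1 neighbour ({I}), so by Hall's theorem at most 7 of the 8 left vertices can be matched.

7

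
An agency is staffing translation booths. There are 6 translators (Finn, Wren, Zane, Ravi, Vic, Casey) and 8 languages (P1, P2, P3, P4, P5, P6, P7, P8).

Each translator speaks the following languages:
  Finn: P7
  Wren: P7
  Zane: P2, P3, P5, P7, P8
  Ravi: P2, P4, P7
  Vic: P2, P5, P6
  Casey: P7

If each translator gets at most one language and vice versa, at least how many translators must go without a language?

2

For example, pair Finn→P7, Zane→P3, Ravi→P4, Vic→P5.
The set {Finn, Wren, Casey} has only 1 neighbour ({P7}), so by Hall's theorem at most 4 of the 6 translators can be matched.
That matches 4 of the 6, leaving 2 unmatched; no matching can do better.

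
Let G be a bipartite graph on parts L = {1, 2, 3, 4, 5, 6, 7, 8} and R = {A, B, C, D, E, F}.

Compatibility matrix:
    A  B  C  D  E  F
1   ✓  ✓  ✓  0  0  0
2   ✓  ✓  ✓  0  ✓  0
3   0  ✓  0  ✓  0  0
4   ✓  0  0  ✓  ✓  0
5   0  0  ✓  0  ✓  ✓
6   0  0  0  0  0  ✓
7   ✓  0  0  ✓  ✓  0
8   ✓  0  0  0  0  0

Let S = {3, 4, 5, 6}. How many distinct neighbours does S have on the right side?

The union of neighbours of {3, 4, 5, 6} is {A, B, C, D, E, F}, which has 6 elements.
Since |N(S)| = 6 ≥ |S| = 4, Hall's condition holds for this subset.

6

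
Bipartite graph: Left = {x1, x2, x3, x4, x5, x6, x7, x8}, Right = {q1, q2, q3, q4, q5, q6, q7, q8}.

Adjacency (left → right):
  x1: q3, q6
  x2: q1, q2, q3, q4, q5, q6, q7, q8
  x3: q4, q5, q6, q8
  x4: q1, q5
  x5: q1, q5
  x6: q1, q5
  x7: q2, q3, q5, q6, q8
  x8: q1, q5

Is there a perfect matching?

The set {x4, x5, x6, x8} has only 2 neighbours ({q1, q5}), so by Hall's theorem at most 6 of the 8 left vertices can be matched.
Hence no matching covers every left vertex.

No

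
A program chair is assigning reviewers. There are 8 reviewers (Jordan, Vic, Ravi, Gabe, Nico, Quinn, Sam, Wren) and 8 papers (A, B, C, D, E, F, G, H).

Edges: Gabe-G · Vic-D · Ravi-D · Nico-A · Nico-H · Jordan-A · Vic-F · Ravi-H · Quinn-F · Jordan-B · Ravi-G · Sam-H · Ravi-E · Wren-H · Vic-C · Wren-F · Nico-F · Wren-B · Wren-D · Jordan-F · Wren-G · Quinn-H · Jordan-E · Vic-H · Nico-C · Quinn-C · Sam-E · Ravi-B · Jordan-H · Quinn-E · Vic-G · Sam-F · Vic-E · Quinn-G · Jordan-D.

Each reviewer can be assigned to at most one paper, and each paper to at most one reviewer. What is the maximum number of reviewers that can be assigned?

One maximum matching: Jordan→A, Vic→D, Ravi→B, Gabe→G, Nico→C, Quinn→F, Sam→E, Wren→H.
All 8 reviewers are matched, so no larger matching exists.

8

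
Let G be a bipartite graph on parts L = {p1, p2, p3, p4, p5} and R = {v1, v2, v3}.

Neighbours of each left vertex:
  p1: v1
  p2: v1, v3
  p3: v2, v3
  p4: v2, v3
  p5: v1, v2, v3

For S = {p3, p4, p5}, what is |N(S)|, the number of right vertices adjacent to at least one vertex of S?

The union of neighbours of {p3, p4, p5} is {v1, v2, v3}, which has 3 elements.
Since |N(S)| = 3 ≥ |S| = 3, Hall's condition holds for this subset.

3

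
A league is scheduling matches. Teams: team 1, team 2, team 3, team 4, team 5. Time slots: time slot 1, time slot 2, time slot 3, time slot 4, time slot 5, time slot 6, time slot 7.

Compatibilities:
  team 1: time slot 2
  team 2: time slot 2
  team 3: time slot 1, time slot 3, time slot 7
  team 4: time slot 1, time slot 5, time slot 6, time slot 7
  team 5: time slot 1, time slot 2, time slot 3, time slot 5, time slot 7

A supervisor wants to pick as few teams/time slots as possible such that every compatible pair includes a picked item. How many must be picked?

The 4 edges team 1–time slot 2, team 3–time slot 3, team 4–time slot 7, team 5–time slot 5 form a matching, so any vertex cover needs at least 4 vertices (one per matched edge).
Conversely {team 3, team 4, team 5, time slot 2} meets every edge and has exactly 4 vertices, so 4 is optimal.

4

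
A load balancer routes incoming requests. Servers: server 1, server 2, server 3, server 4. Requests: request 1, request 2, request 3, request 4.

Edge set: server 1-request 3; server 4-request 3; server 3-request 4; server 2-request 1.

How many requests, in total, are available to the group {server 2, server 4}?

2

The union of neighbours of {server 2, server 4} is {request 1, request 3}, which has 2 elements.
Since |N(S)| = 2 ≥ |S| = 2, Hall's condition holds for this subset.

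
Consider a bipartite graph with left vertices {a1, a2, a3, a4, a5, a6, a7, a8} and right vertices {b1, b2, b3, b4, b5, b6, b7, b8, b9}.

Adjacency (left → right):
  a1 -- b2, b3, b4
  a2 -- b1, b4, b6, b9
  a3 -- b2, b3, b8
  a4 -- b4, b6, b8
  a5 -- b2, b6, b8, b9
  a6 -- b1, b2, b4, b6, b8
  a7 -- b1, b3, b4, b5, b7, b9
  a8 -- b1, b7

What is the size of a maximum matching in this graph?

8

For example, pair a1–b4, a2–b9, a3–b3, a4–b8, a5–b2, a6–b6, a7–b1, a8–b7.
This saturates every left vertex, so 8 is the maximum.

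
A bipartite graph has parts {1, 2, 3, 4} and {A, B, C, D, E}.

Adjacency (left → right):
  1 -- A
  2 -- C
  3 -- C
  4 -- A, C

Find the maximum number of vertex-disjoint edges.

A valid assignment of size 2: 1–A, 2–C.
The set {1, 2, 3, 4} has only 2 neighbours ({A, C}), so by Hall's theorem at most 2 of the 4 left vertices can be matched.

2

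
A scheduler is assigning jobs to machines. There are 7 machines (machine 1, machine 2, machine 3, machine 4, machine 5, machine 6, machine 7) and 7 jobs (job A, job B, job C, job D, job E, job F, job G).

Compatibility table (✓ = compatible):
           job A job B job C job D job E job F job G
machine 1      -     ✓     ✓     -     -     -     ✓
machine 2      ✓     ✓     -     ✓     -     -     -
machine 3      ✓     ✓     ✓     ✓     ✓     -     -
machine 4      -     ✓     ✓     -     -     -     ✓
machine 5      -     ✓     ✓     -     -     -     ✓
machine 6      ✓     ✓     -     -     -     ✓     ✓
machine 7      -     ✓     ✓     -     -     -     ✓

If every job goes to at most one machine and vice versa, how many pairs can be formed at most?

One maximum matching: machine 1→job C, machine 2→job D, machine 3→job E, machine 4→job B, machine 5→job G, machine 6→job A.
The set {machine 1, machine 4, machine 5, machine 7} has only 3 neighbours ({job B, job C, job G}), so by Hall's theorem at most 6 of the 7 machines can be matched.

6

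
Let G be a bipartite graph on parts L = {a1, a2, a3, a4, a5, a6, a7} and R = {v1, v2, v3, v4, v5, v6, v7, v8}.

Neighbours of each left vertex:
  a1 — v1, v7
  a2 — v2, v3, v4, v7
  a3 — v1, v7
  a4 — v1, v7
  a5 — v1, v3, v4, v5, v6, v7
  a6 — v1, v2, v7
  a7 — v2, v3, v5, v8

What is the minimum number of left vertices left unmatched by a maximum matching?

1

One maximum matching: a1→v1, a2→v4, a3→v7, a5→v3, a6→v2, a7→v8.
The set {a1, a3, a4} has only 2 neighbours ({v1, v7}), so by Hall's theorem at most 6 of the 7 left vertices can be matched.
That matches 6 of the 7, leaving 1 unmatched; no matching can do better.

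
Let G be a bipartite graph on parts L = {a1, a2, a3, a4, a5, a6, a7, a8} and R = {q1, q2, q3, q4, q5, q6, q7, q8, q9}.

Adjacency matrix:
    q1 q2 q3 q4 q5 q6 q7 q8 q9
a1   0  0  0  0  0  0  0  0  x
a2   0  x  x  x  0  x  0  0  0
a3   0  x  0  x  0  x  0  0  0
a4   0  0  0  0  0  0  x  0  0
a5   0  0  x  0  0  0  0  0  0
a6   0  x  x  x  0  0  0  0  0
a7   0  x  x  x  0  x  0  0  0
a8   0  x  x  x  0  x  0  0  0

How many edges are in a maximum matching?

One maximum matching: a1→q9, a2→q6, a3→q4, a4→q7, a5→q3, a6→q2.
The set {a2, a3, a5, a6, a7, a8} has only 4 neighbours ({q2, q3, q4, q6}), so by Hall's theorem at most 6 of the 8 left vertices can be matched.

6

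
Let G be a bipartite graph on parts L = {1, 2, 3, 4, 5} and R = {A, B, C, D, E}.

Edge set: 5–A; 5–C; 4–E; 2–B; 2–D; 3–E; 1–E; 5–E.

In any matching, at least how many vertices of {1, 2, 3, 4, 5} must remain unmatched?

One maximum matching: 1-E, 2-B, 5-C.
The set {1, 3, 4} has only 1 neighbour ({E}), so by Hall's theorem at most 3 of the 5 left vertices can be matched.
That matches 3 of the 5, leaving 2 unmatched; no matching can do better.

2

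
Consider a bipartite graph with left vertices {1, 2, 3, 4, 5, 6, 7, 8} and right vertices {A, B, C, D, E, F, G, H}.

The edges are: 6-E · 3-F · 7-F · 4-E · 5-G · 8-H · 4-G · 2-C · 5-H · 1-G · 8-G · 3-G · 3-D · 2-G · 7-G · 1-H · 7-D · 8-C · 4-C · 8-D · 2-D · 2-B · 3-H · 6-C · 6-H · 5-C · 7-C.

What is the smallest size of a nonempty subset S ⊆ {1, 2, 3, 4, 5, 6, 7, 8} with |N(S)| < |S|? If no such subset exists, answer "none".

Take S = {1, 3, 4, 5, 6, 7, 8}. Its neighbourhood is {C, D, E, F, G, H}, so |N(S)| = 6 < |S| = 7.
Every subset of size less than 7 has at least as many neighbours as members, so 7 is the minimum.

7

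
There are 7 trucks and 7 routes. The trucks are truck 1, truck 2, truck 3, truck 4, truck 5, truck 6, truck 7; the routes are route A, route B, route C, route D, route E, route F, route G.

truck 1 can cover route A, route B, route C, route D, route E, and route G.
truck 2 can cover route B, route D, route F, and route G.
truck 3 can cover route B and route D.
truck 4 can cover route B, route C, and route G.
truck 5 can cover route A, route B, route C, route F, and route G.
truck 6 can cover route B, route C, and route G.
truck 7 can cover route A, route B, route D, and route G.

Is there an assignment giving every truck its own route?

Yes

One maximum matching: truck 1–route E, truck 2–route F, truck 3–route D, truck 4–route C, truck 5–route A, truck 6–route G, truck 7–route B.
Every truck is matched, so this is a perfect matching.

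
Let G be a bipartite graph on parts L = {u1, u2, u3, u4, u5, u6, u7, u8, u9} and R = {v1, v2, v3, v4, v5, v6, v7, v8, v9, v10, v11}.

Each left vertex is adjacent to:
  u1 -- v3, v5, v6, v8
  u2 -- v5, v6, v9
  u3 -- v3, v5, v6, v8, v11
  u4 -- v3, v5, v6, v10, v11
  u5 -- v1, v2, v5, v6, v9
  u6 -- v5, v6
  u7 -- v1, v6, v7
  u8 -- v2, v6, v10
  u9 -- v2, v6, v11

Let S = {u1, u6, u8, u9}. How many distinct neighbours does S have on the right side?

The union of neighbours of {u1, u6, u8, u9} is {v2, v3, v5, v6, v8, v10, v11}, which has 7 elements.
Since |N(S)| = 7 ≥ |S| = 4, Hall's condition holds for this subset.

7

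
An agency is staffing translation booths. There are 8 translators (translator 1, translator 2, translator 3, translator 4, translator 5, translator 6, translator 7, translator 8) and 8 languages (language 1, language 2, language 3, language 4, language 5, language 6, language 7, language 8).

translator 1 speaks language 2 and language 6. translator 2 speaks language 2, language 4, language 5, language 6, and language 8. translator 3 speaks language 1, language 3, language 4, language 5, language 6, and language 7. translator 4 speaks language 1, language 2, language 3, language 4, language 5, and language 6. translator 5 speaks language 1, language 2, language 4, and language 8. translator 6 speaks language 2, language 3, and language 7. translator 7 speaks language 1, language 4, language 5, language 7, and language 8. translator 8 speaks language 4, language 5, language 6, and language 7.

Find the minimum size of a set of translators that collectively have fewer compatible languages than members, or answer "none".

A matching saturating every translator exists, for instance translator 1→language 2, translator 2→language 8, translator 3→language 6, translator 4→language 5, translator 5→language 1, translator 6→language 3, translator 7→language 4, translator 8→language 7.
By Hall's marriage theorem, this means |N(S)| ≥ |S| for every subset S, so no violating subset exists.

none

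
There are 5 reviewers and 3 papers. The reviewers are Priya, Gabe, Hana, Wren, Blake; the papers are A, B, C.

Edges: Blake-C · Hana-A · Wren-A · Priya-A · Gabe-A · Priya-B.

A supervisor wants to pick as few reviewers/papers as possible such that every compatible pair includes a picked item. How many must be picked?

{Priya, Blake, A} is a vertex cover of size 3: every edge has an endpoint in this set.
No smaller cover exists because Priya–B, Gabe–A, Blake–C is a matching of size 3, and a cover must include an endpoint of each of these disjoint edges (König's theorem).

3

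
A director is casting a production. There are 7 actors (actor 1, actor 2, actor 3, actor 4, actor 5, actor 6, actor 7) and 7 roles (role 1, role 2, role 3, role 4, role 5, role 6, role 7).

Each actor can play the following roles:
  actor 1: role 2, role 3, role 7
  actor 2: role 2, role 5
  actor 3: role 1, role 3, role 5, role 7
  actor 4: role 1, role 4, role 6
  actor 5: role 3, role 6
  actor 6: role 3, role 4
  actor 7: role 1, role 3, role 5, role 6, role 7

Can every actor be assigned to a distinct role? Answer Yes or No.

For example, pair actor 1→role 3, actor 2→role 2, actor 3→role 5, actor 4→role 1, actor 5→role 6, actor 6→role 4, actor 7→role 7.
All 7 actors are covered.

Yes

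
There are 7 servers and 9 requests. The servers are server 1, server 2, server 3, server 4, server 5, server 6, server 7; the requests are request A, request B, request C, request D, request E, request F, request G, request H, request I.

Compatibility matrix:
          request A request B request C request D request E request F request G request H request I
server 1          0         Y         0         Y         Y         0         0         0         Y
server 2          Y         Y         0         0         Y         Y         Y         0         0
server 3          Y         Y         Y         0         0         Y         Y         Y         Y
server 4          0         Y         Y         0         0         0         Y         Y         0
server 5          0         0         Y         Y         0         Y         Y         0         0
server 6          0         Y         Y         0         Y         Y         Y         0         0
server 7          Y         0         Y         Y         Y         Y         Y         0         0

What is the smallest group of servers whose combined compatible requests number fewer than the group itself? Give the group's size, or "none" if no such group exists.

A matching saturating every server exists, for instance server 1→request I, server 2→request G, server 3→request C, server 4→request H, server 5→request D, server 6→request F, server 7→request E.
By Hall's marriage theorem, this means |N(S)| ≥ |S| for every subset S, so no violating subset exists.

none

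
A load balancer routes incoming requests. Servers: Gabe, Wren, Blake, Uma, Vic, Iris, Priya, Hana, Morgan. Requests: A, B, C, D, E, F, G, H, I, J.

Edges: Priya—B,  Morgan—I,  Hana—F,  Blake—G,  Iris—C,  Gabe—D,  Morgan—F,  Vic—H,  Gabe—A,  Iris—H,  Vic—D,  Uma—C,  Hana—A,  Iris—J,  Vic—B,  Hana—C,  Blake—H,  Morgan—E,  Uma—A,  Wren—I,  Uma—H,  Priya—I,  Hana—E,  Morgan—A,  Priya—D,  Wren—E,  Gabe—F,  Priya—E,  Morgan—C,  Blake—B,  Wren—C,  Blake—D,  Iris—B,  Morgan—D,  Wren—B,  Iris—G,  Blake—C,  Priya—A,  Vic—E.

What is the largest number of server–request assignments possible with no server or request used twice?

9

One maximum matching: Gabe→F, Wren→B, Blake→G, Uma→H, Vic→D, Iris→J, Priya→E, Hana→C, Morgan→A.
This saturates every server, so 9 is the maximum.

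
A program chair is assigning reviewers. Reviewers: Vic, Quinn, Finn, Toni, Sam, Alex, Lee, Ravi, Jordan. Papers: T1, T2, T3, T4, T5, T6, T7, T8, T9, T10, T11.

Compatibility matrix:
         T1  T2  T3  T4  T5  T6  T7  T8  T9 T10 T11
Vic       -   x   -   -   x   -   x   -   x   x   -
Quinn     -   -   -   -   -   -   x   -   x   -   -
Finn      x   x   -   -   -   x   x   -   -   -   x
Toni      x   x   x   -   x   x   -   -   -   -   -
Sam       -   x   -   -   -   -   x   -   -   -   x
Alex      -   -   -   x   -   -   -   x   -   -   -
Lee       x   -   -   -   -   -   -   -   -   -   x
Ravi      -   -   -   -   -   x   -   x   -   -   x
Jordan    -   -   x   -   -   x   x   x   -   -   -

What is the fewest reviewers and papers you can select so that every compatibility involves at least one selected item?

A maximum matching has 9 edges (e.g. Vic–T10, Quinn–T9, Finn–T11, Toni–T5, Sam–T2, Alex–T8, Lee–T1, Ravi–T6, Jordan–T7).
By König's theorem the minimum vertex cover has the same size. One such cover is {Vic, Quinn, Finn, Toni, Sam, Alex, Lee, Ravi, Jordan}.

9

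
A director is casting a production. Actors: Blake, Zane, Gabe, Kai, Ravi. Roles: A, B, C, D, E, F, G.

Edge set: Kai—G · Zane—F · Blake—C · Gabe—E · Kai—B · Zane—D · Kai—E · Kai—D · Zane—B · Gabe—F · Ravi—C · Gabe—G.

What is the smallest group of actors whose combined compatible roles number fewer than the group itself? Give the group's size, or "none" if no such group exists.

2

Take S = {Blake, Ravi}. Its neighbourhood is {C}, so |N(S)| = 1 < |S| = 2.
No single vertex violates Hall's condition since each has at least one neighbour, so 2 is the minimum.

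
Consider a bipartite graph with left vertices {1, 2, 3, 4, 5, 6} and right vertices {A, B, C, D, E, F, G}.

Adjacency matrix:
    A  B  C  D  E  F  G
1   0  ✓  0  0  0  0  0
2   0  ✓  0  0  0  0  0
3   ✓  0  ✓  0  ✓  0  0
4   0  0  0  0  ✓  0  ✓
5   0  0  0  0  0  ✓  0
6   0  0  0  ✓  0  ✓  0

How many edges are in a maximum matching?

A valid assignment of size 5: 1-B, 3-C, 4-E, 5-F, 6-D.
The set {1, 2} has only 1 neighbour ({B}), so by Hall's theorem at most 5 of the 6 left vertices can be matched.

5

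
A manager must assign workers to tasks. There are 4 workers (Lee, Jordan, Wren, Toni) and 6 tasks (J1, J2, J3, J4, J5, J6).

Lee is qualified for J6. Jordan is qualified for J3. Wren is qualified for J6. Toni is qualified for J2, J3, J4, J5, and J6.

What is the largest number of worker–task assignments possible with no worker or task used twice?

3

One maximum matching: Lee–J6, Jordan–J3, Toni–J2.
The set {Lee, Wren} has only 1 neighbour ({J6}), so by Hall's theorem at most 3 of the 4 workers can be matched.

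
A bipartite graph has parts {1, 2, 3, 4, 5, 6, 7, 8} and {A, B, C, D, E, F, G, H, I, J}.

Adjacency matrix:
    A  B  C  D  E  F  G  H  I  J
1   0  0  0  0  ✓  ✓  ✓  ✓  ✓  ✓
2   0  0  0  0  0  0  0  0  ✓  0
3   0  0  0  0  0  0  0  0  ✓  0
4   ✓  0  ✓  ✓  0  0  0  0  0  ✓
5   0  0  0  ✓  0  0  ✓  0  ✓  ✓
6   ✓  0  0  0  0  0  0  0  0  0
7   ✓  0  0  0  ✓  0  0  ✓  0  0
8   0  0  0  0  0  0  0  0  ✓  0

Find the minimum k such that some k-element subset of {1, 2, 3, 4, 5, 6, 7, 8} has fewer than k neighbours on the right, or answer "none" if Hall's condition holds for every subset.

2

Take S = {2, 3}. Its neighbourhood is {I}, so |N(S)| = 1 < |S| = 2.
No single vertex violates Hall's condition since each has at least one neighbour, so 2 is the minimum.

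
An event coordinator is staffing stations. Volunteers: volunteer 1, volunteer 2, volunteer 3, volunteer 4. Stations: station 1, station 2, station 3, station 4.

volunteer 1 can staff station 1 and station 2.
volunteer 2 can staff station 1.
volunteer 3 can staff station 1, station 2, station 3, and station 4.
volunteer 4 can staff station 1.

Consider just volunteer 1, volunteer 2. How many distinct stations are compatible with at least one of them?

2

The union of neighbours of {volunteer 1, volunteer 2} is {station 1, station 2}, which has 2 elements.
Since |N(S)| = 2 ≥ |S| = 2, Hall's condition holds for this subset.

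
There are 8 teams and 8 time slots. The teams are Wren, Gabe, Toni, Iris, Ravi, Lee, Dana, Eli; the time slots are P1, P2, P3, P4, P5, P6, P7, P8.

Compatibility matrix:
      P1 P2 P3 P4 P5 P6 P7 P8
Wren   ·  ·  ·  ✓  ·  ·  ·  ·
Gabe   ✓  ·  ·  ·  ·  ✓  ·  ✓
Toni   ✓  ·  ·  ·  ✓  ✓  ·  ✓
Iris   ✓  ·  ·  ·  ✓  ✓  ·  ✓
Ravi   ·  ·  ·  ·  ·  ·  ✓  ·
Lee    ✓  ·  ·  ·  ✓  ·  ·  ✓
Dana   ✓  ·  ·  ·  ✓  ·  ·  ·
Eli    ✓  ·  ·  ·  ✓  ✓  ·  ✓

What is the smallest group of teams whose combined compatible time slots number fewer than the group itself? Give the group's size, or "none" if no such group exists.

5

Take S = {Gabe, Toni, Iris, Lee, Dana}. Its neighbourhood is {P1, P5, P6, P8}, so |N(S)| = 4 < |S| = 5.
Every subset of size less than 5 has at least as many neighbours as members, so 5 is the minimum.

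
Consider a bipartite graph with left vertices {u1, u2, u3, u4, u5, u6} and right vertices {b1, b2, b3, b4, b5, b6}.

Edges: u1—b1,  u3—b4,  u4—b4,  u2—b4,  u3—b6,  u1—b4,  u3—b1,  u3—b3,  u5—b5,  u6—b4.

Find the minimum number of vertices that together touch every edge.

4

{u1, u3, u5, b4} is a vertex cover of size 4: every edge has an endpoint in this set.
No smaller cover exists because u1–b1, u2–b4, u3–b3, u5–b5 is a matching of size 4, and a cover must include an endpoint of each of these disjoint edges (König's theorem).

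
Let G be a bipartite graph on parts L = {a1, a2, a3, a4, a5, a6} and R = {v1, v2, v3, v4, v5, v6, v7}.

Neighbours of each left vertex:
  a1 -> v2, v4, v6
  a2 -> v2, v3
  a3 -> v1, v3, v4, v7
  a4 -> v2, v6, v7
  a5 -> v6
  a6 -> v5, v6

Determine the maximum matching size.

One maximum matching: a1→v2, a2→v3, a3→v1, a4→v7, a5→v6, a6→v5.
This saturates every left vertex, so 6 is the maximum.

6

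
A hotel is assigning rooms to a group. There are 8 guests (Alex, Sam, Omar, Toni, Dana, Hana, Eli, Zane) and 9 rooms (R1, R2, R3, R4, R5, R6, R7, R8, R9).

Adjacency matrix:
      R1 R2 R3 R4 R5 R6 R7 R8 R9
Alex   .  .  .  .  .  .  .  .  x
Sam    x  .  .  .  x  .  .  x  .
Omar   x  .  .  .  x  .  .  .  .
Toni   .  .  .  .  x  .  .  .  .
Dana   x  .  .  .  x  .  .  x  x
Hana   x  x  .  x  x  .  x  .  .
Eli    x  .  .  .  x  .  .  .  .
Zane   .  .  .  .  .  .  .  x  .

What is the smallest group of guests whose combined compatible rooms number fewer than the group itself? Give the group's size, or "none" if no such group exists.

3

Take S = {Omar, Toni, Eli}. Its neighbourhood is {R1, R5}, so |N(S)| = 2 < |S| = 3.
Every subset of size less than 3 has at least as many neighbours as members, so 3 is the minimum.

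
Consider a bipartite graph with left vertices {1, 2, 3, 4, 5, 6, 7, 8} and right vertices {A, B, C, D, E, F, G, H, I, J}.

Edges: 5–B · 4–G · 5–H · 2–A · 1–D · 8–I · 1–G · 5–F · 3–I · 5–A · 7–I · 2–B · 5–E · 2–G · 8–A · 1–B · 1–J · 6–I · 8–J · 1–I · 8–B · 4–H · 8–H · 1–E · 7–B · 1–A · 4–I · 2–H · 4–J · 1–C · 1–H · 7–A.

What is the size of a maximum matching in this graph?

For example, pair 1-G, 2-B, 3-I, 4-H, 5-E, 7-A, 8-J.
The set {3, 6} has only 1 neighbour ({I}), so by Hall's theorem at most 7 of the 8 left vertices can be matched.

7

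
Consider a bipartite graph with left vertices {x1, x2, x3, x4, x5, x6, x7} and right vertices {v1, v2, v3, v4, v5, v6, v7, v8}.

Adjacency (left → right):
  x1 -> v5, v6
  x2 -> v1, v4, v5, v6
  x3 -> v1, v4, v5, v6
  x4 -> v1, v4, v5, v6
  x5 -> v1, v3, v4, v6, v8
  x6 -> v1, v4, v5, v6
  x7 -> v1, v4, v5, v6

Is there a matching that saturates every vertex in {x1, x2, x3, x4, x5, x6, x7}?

The set {x1, x2, x3, x4, x6, x7} has only 4 neighbours ({v1, v4, v5, v6}), so by Hall's theorem at most 5 of the 7 left vertices can be matched.
Hence no matching covers every left vertex.

No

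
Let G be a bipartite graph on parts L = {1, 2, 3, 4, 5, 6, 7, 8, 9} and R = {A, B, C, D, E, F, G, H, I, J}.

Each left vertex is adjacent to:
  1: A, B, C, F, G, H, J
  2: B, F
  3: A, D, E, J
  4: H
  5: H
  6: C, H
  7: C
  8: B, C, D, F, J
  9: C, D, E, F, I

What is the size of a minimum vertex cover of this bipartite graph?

7

{1, 2, 3, 8, 9, C, H} is a vertex cover of size 7: every edge has an endpoint in this set.
No smaller cover exists because 1–G, 2–F, 3–J, 4–H, 6–C, 8–B, 9–E is a matching of size 7, and a cover must include an endpoint of each of these disjoint edges (König's theorem).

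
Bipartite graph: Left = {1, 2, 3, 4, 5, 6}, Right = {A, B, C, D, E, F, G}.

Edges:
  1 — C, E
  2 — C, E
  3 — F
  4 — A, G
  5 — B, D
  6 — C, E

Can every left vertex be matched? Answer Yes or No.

No

The set {1, 2, 6} has only 2 neighbours ({C, E}), so by Hall's theorem at most 5 of the 6 left vertices can be matched.
Hence no matching covers every left vertex.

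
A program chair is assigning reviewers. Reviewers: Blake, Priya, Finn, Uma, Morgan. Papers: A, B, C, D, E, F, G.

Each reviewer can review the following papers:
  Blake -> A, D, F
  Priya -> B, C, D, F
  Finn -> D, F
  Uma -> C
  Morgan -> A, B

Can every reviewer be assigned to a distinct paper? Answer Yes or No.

One maximum matching: Blake–A, Priya–F, Finn–D, Uma–C, Morgan–B.
Every reviewer is matched, so this matching saturates all of them.

Yes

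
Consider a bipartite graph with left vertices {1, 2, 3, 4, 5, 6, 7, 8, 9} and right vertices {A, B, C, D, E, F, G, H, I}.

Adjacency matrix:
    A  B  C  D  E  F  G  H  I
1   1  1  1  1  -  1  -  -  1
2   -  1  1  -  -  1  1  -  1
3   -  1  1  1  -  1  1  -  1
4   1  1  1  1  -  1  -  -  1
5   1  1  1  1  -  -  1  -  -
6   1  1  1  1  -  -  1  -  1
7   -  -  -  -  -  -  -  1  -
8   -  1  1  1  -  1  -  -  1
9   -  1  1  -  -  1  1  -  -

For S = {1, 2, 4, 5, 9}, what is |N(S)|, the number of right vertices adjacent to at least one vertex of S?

7

The union of neighbours of {1, 2, 4, 5, 9} is {A, B, C, D, F, G, I}, which has 7 elements.
Since |N(S)| = 7 ≥ |S| = 5, Hall's condition holds for this subset.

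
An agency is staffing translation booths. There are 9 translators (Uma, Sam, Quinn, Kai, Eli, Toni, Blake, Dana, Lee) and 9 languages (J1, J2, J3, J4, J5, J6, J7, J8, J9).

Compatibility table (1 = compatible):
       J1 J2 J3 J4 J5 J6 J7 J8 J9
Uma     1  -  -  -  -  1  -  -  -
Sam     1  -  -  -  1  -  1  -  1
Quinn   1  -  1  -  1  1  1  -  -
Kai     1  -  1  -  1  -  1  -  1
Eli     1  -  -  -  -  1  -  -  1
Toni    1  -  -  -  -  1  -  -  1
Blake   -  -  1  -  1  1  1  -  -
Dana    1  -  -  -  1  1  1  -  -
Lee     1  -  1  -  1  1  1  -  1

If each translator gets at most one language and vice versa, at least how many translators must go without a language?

3

For example, pair Uma–J1, Sam–J5, Quinn–J7, Kai–J3, Eli–J6, Toni–J9.
The set {Uma, Sam, Quinn, Kai, Eli, Toni, Blake, Dana, Lee} has only 6 neighbours ({J1, J3, J5, J6, J7, J9}), so by Hall's theorem at most 6 of the 9 translators can be matched.
That matches 6 of the 9, leaving 3 unmatched; no matching can do better.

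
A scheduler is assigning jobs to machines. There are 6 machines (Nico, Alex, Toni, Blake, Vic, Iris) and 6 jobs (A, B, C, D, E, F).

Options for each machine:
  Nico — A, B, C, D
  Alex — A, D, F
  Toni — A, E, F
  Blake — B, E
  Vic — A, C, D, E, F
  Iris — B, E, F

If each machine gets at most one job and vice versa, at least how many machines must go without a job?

0

A valid assignment of size 6: Nico-C, Alex-D, Toni-F, Blake-E, Vic-A, Iris-B.
All 6 machines are matched, so no larger matching exists.
That matches 6 of the 6, leaving 0 unmatched; no matching can do better.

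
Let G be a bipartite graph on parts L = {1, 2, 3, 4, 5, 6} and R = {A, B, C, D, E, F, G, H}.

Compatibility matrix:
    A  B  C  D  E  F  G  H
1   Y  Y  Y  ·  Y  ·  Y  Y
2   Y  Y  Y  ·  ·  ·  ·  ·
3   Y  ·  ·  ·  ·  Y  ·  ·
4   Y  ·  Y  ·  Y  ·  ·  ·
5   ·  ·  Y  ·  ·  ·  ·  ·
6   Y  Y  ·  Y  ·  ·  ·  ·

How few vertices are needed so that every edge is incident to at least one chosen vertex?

{1, 2, 3, 4, 5, 6} is a vertex cover of size 6: every edge has an endpoint in this set.
No smaller cover exists because 1–G, 2–A, 3–F, 4–E, 5–C, 6–B is a matching of size 6, and a cover must include an endpoint of each of these disjoint edges (König's theorem).

6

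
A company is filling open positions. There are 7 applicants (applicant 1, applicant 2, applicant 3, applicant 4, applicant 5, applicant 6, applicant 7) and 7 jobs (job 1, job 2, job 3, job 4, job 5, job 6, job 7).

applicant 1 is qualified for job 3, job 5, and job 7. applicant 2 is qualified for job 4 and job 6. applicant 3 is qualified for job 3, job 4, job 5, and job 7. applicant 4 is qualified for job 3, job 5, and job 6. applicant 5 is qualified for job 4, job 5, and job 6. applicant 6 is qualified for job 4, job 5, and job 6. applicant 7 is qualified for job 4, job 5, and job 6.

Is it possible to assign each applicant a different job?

The set {applicant 1, applicant 2, applicant 3, applicant 4, applicant 5, applicant 6, applicant 7} has only 5 neighbours ({job 3, job 4, job 5, job 6, job 7}), so by Hall's theorem at most 5 of the 7 applicants can be matched.
Hence no matching covers every applicant.

No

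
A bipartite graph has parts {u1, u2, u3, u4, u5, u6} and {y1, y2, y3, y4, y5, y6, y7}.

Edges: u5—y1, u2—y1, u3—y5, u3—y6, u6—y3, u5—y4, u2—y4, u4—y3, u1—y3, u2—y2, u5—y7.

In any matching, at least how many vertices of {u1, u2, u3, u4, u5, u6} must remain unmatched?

2

One maximum matching: u1→y3, u2→y1, u3→y6, u5→y7.
The set {u1, u4, u6} has only 1 neighbour ({y3}), so by Hall's theorem at most 4 of the 6 left vertices can be matched.
That matches 4 of the 6, leaving 2 unmatched; no matching can do better.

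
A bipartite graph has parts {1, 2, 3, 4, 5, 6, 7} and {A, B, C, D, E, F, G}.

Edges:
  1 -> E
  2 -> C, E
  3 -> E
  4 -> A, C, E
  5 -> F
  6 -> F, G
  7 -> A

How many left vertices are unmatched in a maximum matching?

2

A valid assignment of size 5: 1-E, 2-C, 4-A, 5-F, 6-G.
The set {1, 2, 3, 4, 7} has only 3 neighbours ({A, C, E}), so by Hall's theorem at most 5 of the 7 left vertices can be matched.
That matches 5 of the 7, leaving 2 unmatched; no matching can do better.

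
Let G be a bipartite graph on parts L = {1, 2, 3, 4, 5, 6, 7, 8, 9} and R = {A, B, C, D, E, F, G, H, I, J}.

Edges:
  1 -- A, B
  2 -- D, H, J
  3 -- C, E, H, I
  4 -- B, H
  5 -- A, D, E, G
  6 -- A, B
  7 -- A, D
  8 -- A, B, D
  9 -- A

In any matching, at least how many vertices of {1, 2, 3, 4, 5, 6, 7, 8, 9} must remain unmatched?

2

A valid assignment of size 7: 1–A, 2–J, 3–C, 4–H, 5–E, 6–B, 7–D.
The set {1, 6, 7, 8, 9} has only 3 neighbours ({A, B, D}), so by Hall's theorem at most 7 of the 9 left vertices can be matched.
That matches 7 of the 9, leaving 2 unmatched; no matching can do better.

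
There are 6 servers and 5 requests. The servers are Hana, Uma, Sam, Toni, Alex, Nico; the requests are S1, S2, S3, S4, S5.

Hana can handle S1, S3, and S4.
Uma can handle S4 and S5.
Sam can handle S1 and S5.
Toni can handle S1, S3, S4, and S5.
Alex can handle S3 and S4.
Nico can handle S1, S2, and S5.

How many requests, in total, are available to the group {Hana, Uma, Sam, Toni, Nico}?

5

The union of neighbours of {Hana, Uma, Sam, Toni, Nico} is {S1, S2, S3, S4, S5}, which has 5 elements.
Since |N(S)| = 5 ≥ |S| = 5, Hall's condition holds for this subset.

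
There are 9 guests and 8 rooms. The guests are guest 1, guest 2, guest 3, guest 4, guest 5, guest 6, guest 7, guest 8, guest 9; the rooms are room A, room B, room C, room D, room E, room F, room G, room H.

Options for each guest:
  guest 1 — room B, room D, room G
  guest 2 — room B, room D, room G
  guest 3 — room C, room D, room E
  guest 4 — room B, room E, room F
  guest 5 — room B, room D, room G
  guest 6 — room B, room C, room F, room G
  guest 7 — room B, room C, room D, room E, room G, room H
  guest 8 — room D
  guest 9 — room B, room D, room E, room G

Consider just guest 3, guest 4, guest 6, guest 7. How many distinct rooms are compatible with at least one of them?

7

The union of neighbours of {guest 3, guest 4, guest 6, guest 7} is {room B, room C, room D, room E, room F, room G, room H}, which has 7 elements.
Since |N(S)| = 7 ≥ |S| = 4, Hall's condition holds for this subset.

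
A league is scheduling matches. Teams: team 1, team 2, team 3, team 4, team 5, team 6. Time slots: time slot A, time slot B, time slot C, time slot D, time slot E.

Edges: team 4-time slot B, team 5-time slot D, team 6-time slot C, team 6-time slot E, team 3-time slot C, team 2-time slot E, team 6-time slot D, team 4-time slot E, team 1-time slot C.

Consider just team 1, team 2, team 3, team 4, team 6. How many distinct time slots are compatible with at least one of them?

The union of neighbours of {team 1, team 2, team 3, team 4, team 6} is {time slot B, time slot C, time slot D, time slot E}, which has 4 elements.
Since |N(S)| = 4 < |S| = 5, Hall's condition fails for this subset.

4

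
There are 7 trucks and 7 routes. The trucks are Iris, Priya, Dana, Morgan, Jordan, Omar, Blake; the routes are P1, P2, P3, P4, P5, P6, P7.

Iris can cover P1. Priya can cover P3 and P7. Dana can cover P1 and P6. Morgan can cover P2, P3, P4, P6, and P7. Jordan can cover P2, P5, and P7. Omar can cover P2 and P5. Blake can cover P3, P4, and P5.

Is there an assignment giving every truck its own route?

For example, pair Iris–P1, Priya–P3, Dana–P6, Morgan–P4, Jordan–P7, Omar–P2, Blake–P5.
All 7 trucks are covered.

Yes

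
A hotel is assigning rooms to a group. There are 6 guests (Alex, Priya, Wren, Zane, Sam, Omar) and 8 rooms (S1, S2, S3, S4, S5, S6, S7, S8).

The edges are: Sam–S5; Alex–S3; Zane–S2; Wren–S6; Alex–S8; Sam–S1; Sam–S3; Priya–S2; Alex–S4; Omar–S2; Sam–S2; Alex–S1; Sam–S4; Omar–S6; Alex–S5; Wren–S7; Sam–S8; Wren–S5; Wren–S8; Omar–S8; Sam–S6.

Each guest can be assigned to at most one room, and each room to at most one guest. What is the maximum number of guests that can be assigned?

5

For example, pair Alex–S4, Priya–S2, Wren–S7, Sam–S3, Omar–S8.
The set {Priya, Zane} has only 1 neighbour ({S2}), so by Hall's theorem at most 5 of the 6 guests can be matched.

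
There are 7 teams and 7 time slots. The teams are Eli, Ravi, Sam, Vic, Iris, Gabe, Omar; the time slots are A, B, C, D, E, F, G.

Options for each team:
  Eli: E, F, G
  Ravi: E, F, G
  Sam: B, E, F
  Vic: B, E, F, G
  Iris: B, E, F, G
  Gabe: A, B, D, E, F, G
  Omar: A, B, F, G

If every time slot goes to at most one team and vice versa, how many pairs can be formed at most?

One maximum matching: Eli–F, Ravi–G, Sam–E, Vic–B, Gabe–D, Omar–A.
The set {Eli, Ravi, Sam, Vic, Iris} has only 4 neighbours ({B, E, F, G}), so by Hall's theorem at most 6 of the 7 teams can be matched.

6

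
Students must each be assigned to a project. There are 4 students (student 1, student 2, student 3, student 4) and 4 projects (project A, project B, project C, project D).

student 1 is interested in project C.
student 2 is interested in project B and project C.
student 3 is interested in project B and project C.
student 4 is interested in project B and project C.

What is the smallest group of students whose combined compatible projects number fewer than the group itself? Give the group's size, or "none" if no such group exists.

3

Take S = {student 1, student 2, student 3}. Its neighbourhood is {project B, project C}, so |N(S)| = 2 < |S| = 3.
Every subset of size less than 3 has at least as many neighbours as members, so 3 is the minimum.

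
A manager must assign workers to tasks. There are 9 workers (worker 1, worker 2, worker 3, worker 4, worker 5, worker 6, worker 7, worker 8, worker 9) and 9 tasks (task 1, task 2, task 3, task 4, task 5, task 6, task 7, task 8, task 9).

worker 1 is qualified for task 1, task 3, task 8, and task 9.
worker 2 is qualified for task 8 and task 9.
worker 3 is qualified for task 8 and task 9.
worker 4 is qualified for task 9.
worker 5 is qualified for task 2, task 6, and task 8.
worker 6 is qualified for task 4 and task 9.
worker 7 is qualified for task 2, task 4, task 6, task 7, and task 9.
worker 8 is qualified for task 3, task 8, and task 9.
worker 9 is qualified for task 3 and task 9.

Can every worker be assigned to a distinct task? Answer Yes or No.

No

The set {worker 2, worker 3, worker 4, worker 8, worker 9} has only 3 neighbours ({task 3, task 8, task 9}), so by Hall's theorem at most 7 of the 9 workers can be matched.
Hence no matching covers every worker.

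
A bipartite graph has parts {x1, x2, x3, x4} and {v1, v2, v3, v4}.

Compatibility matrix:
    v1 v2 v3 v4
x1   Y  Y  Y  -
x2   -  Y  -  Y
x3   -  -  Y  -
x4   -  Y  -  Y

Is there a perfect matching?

For example, pair x1→v1, x2→v4, x3→v3, x4→v2.
All 4 left vertices are covered.

Yes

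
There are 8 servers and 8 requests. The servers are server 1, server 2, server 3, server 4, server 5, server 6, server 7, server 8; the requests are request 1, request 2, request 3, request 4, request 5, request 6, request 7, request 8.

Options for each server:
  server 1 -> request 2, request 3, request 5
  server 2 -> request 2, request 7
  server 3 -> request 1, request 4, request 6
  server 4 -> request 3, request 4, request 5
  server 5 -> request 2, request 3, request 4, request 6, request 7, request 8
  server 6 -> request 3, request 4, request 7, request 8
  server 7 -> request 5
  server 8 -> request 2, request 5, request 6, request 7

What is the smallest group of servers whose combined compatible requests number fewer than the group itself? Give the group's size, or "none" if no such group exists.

A matching saturating every server exists, for instance server 1→request 3, server 2→request 2, server 3→request 1, server 4→request 4, server 5→request 6, server 6→request 8, server 7→request 5, server 8→request 7.
By Hall's marriage theorem, this means |N(S)| ≥ |S| for every subset S, so no violating subset exists.

none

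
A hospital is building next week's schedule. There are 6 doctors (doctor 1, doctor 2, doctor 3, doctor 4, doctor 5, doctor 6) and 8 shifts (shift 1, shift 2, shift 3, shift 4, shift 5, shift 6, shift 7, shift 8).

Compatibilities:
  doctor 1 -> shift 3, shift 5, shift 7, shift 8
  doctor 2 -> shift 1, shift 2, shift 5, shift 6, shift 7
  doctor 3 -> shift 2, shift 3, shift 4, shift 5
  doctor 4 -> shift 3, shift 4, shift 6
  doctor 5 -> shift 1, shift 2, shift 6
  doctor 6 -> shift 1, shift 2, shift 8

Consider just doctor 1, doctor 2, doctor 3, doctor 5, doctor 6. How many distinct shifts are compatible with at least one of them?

The union of neighbours of {doctor 1, doctor 2, doctor 3, doctor 5, doctor 6} is {shift 1, shift 2, shift 3, shift 4, shift 5, shift 6, shift 7, shift 8}, which has 8 elements.
Since |N(S)| = 8 ≥ |S| = 5, Hall's condition holds for this subset.

8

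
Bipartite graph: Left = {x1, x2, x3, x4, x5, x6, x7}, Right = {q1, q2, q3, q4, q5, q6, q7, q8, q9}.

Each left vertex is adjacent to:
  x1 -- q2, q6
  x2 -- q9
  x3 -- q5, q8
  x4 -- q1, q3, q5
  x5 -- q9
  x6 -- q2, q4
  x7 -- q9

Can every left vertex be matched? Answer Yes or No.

The set {x2, x5, x7} has only 1 neighbour ({q9}), so by Hall's theorem at most 5 of the 7 left vertices can be matched.
Hence no matching covers every left vertex.

No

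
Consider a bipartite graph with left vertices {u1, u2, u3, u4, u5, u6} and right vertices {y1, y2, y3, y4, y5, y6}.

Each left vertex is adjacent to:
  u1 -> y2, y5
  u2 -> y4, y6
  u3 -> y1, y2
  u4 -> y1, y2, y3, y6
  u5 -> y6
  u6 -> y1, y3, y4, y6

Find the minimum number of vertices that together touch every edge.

6

{u1, u2, u3, u4, u5, u6} is a vertex cover of size 6: every edge has an endpoint in this set.
No smaller cover exists because u1–y5, u2–y4, u3–y2, u4–y1, u5–y6, u6–y3 is a matching of size 6, and a cover must include an endpoint of each of these disjoint edges (König's theorem).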